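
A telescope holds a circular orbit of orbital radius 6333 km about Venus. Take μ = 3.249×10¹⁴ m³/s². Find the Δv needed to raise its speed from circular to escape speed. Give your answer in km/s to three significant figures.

r = 6333 km = 6.333×10⁶ m.
Circular speed v_c = √(μ/r) = 7163 m/s.
Escape speed v_esc = √(2μ/r) = √2 × v_c = 10130 m/s.
Δv = v_esc − v_c = 2967 m/s = 2.967 km/s.

Δv ≈ 2.97 km/s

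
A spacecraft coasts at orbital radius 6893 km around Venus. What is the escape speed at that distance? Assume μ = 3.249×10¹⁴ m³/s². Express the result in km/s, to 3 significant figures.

r = 6893 km = 6.893×10⁶ m.
Escape speed v_esc = √(2μ/r) = √(2 × 3.249×10¹⁴ / 6.893×10⁶) = √(9.427×10⁷) = 9709 m/s.
= 9.709 km/s.

v_esc ≈ 9.71 km/s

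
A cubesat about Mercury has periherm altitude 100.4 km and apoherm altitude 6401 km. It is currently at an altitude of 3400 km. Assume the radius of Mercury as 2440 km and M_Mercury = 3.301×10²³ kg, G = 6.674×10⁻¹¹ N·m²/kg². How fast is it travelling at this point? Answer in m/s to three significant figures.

μ = GM = 6.674×10⁻¹¹ × 3.301×10²³ = 2.203×10¹³ m³/s².
r_p = 2440 + 100.4 = 2540.4 km = 2.5404×10⁶ m.
r_a = 2440 + 6401 = 8841.0 km = 8.8410×10⁶ m.
r = 2440 + 3400 = 5840.0 km = 5.840×10⁶ m.
Semi-major axis a = (r_p + r_a)/2 = 5690.7 km = 5.691×10⁶ m.
Vis-viva: v² = μ(2/r − 1/a) = 2.203×10¹³ × (3.425×10⁻⁷ − 1.757×10⁻⁷) = 3.673×10⁶ m²/s².
v = 1917 m/s.

v ≈ 1920 m/s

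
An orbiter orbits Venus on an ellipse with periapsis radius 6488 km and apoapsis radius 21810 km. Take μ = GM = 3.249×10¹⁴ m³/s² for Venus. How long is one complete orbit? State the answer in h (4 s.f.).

Semi-major axis a = (r_p + r_a)/2 = (6488.0 + 21810)/2 = 14149 km = 1.415×10⁷ m.
By Kepler's third law T = 2π√(a³/μ) = 2π × 2.953×10³ = 1.855×10⁴ s.
= 5.153 h.

T ≈ 5.153 h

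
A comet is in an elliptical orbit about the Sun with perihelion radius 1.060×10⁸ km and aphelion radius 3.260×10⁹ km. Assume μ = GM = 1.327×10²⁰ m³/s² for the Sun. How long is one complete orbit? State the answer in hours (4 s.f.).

T ≈ 330800 hours

Semi-major axis a = (r_p + r_a)/2 = (1.0600×10⁸ + 3.2600×10⁹)/2 = 1.6830×10⁹ km = 1.683×10¹² m.
By Kepler's third law T = 2π√(a³/μ) = 2π × 1.895×10⁸ = 1.191×10⁹ s.
= 3.308×10⁵ hours.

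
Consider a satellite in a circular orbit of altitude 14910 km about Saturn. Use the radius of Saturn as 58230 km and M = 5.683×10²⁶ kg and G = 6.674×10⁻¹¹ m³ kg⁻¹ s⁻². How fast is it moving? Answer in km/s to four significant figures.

μ = GM = 6.674×10⁻¹¹ × 5.683×10²⁶ = 3.793×10¹⁶ m³/s².
r = 58230 + 14910 = 73140 km = 7.3140×10⁷ m.
For a circular orbit v = √(μ/r) = √(3.793×10¹⁶ / 7.314×10⁷) = √(5.186×10⁸) = 22770 m/s.
That is 22.77 km/s.

v ≈ 22.77 km/s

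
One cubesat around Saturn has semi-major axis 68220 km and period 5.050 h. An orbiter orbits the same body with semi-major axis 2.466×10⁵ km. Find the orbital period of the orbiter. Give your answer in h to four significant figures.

T₂ ≈ 34.71 h

Kepler's third law: T² ∝ a³, so T₂ = T₁ (a₂/a₁)^(3/2).
a₂/a₁ = 3.615, (a₂/a₁)^(3/2) = 6.873.
T₂ = 5.050 × 6.873 = 34.71 h.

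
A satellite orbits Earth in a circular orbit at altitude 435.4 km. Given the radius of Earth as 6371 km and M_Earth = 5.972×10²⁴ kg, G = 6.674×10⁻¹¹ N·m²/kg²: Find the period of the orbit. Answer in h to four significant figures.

μ = GM = 6.674×10⁻¹¹ × 5.972×10²⁴ = 3.986×10¹⁴ m³/s².
r = 6371 + 435.4 = 6806.4 km = 6.8064×10⁶ m.
Kepler's third law: T = 2π√(r³/μ) = 2π√((6.806×10⁶)³ / 3.986×10¹⁴).
r³/μ = 7.911×10⁵ s², so T = 2π × 8.895×10² = 5.589×10³ s.
Converting: 5.589×10³ s ÷ 3600 = 1.552 h.

T ≈ 1.552 h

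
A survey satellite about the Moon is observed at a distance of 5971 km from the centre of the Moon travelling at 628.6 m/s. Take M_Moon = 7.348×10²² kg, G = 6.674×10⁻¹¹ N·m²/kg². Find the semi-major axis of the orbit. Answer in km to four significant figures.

μ = GM = 6.674×10⁻¹¹ × 7.348×10²² = 4.904×10¹² m³/s².
r = 5.971×10⁶ m.
Vis-viva rearranged: 1/a = 2/r − v²/μ = 3.350×10⁻⁷ − 8.057×10⁻⁸ = 2.544×10⁻⁷ m⁻¹.
a = 3.931×10⁶ m = 3931.1 km.

a ≈ 3931 km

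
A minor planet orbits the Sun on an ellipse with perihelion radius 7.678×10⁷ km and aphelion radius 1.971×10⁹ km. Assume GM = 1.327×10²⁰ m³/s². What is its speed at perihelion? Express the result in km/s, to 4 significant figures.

v ≈ 57.68 km/s

Semi-major axis a = (r_p + r_a)/2 = 1.0239×10⁹ km = 1.024×10¹² m.
Vis-viva: v² = μ(2/r − 1/a) = 1.327×10²⁰ × (2.605×10⁻¹¹ − 9.767×10⁻¹³) = 3.327×10⁹ m²/s².
v = 57680 m/s = 57.68 km/s.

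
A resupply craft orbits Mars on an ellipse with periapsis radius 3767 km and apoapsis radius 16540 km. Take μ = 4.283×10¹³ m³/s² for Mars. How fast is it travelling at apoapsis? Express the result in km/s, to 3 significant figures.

v ≈ 0.98 km/s

Semi-major axis a = (r_p + r_a)/2 = 10154 km = 1.015×10⁷ m.
Vis-viva: v² = μ(2/r − 1/a) = 4.283×10¹³ × (1.209×10⁻⁷ − 9.849×10⁻⁸) = 9.607×10⁵ m²/s².
v = 980.2 m/s = 0.9802 km/s.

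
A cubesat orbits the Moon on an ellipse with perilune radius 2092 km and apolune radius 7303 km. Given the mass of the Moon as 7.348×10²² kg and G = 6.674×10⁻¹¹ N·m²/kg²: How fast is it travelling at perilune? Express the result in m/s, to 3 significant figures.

v ≈ 1910 m/s

μ = GM = 6.674×10⁻¹¹ × 7.348×10²² = 4.904×10¹² m³/s².
Semi-major axis a = (r_p + r_a)/2 = 4697.5 km = 4.698×10⁶ m.
Vis-viva: v² = μ(2/r − 1/a) = 4.904×10¹² × (9.560×10⁻⁷ − 2.129×10⁻⁷) = 3.644×10⁶ m²/s².
v = 1909 m/s.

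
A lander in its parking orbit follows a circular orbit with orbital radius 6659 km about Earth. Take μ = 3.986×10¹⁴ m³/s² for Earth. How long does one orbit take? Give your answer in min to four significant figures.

r = 6659 km = 6.659×10⁶ m.
Kepler's third law: T = 2π√(r³/μ) = 2π√((6.659×10⁶)³ / 3.986×10¹⁴).
r³/μ = 7.408×10⁵ s², so T = 2π × 8.607×10² = 5.408×10³ s.
Converting: 5.408×10³ s ÷ 60.00 = 90.13 min.

T ≈ 90.13 min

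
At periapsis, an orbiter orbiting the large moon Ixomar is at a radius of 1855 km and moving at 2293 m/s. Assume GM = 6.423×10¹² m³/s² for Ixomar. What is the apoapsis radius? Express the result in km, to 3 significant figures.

r_p = 1.855×10⁶ m.
Specific energy ε = v²/2 − μ/r = -8.336×10⁵ J/kg, so a = −μ/(2ε) = 3.853×10⁶ m.
The apsides satisfy r_p + r_a = 2a, so the apoapsis radius is 2a − r_p = 5.850×10⁶ m = 5850.0 km.

apoapsis radius ≈ 5850 km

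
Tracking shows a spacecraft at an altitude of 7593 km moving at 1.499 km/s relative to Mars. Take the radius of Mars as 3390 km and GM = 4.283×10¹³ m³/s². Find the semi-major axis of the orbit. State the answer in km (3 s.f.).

a ≈ 7710 km

r = 3390 + 7593 = 10983 km = 1.098×10⁷ m.
Specific orbital energy ε = v²/2 − μ/r = (1499)²/2 − 4.283×10¹³/1.098×10⁷ = -2.776×10⁶ J/kg.
Since ε = −μ/(2a), a = −μ/(2ε) = 7.714×10⁶ m = 7713.9 km.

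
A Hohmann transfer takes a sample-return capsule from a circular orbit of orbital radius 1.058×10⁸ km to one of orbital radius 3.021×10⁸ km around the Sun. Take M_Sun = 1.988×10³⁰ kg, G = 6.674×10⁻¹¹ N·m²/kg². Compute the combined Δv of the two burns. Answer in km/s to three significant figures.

μ = GM = 6.674×10⁻¹¹ × 1.988×10³⁰ = 1.327×10²⁰ m³/s².
r₁ = 1.058×10⁸ km = 1.058×10¹¹ m.
r₂ = 3.021×10⁸ km = 3.021×10¹¹ m.
Transfer ellipse a_t = (r₁ + r₂)/2 = 2.040×10¹¹ m.
At r₁: circular v_c1 = √(μ/r₁) = 35410 m/s; transfer-perihelion v_p = √[μ(2/r₁ − 1/a_t)] = 43100 m/s.
Δv₁ = v_p − v_c1 = 7687 m/s.
At r₂: circular v_c2 = √(μ/r₂) = 20960 m/s; transfer-aphelion v_a = √[μ(2/r₂ − 1/a_t)] = 15090 m/s.
Δv₂ = v_c2 − v_a = 5863 m/s.
Total Δv = Δv₁ + Δv₂ = 13550 m/s = 13.55 km/s.

Δv_total ≈ 13.5 km/s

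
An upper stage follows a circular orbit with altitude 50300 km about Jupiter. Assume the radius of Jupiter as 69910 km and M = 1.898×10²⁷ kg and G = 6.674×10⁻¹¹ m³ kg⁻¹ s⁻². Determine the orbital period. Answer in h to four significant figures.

μ = GM = 6.674×10⁻¹¹ × 1.898×10²⁷ = 1.267×10¹⁷ m³/s².
r = 69910 + 50300 = 120210 km = 1.2021×10⁸ m.
Kepler's third law: T = 2π√(r³/μ) = 2π√((1.202×10⁸)³ / 1.267×10¹⁷).
r³/μ = 1.371×10⁷ s², so T = 2π × 3.703×10³ = 2.327×10⁴ s.
Converting: 2.327×10⁴ s ÷ 3600 = 6.463 h.

T ≈ 6.463 h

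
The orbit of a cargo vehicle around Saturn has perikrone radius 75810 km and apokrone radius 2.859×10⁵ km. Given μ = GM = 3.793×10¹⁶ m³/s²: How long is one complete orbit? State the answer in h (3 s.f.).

Semi-major axis a = (r_p + r_a)/2 = (75810 + 2.8590×10⁵)/2 = 1.8086×10⁵ km = 1.809×10⁸ m.
By Kepler's third law T = 2π√(a³/μ) = 2π × 1.249×10⁴ = 7.847×10⁴ s.
= 21.80 h.

T ≈ 21.8 h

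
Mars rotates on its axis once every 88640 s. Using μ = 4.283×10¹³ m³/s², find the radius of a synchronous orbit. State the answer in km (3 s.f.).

A synchronous orbit has period T, so by Kepler's third law a = (μT²/4π²)^(1/3).
μT²/4π² = 4.283×10¹³ × (8.864×10⁴)² / 39.48 = 8.524×10²¹ m³.
a = 2.043×10⁷ m = 20428 km.

r_sync ≈ 20400 km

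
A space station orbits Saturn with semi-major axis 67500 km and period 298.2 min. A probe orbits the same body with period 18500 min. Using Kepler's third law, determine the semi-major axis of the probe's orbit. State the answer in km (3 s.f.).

Kepler's third law: a³ ∝ T², so a₂ = a₁ (T₂/T₁)^(2/3).
T₂/T₁ = 62.04, (T₂/T₁)^(2/3) = 15.67.
a₂ = 67500 × 15.67 = 1.058×10⁶ km.

a₂ ≈ 1.06×10⁶ km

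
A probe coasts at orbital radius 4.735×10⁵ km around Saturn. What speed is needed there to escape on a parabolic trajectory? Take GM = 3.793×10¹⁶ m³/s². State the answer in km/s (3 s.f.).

r = 4.735×10⁵ km = 4.735×10⁸ m.
Escape speed v_esc = √(2μ/r) = √(2 × 3.793×10¹⁶ / 4.735×10⁸) = √(1.602×10⁸) = 12660 m/s.
= 12.66 km/s.

v_esc ≈ 12.7 km/s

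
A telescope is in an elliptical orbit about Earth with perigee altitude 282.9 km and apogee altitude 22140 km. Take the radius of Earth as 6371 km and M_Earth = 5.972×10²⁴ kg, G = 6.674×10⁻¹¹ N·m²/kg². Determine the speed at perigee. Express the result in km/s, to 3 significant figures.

v ≈ 9.86 km/s

μ = GM = 6.674×10⁻¹¹ × 5.972×10²⁴ = 3.986×10¹⁴ m³/s².
r_p = 6371 + 282.9 = 6653.9 km = 6.6539×10⁶ m.
r_a = 6371 + 22140 = 28511 km = 2.8511×10⁷ m.
Semi-major axis a = (r_p + r_a)/2 = 17582 km = 1.758×10⁷ m.
Vis-viva: v² = μ(2/r − 1/a) = 3.986×10¹⁴ × (3.006×10⁻⁷ − 5.687×10⁻⁸) = 9.713×10⁷ m²/s².
v = 9856 m/s = 9.856 km/s.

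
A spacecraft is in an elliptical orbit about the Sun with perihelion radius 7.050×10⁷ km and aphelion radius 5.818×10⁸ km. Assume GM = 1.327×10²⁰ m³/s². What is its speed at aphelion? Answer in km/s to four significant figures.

v ≈ 7.022 km/s

Semi-major axis a = (r_p + r_a)/2 = 3.2615×10⁸ km = 3.262×10¹¹ m.
Vis-viva: v² = μ(2/r − 1/a) = 1.327×10²⁰ × (3.438×10⁻¹² − 3.066×10⁻¹²) = 4.930×10⁷ m²/s².
v = 7022 m/s = 7.022 km/s.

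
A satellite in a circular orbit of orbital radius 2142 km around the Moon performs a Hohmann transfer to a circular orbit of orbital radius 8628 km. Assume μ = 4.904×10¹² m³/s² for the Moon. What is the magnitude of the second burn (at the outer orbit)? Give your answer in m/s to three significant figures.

r₁ = 2142 km = 2.142×10⁶ m.
r₂ = 8628 km = 8.628×10⁶ m.
Transfer ellipse a_t = (r₁ + r₂)/2 = 5.385×10⁶ m.
At r₁: circular v_c1 = √(μ/r₁) = 1513 m/s; transfer-perilune v_p = √[μ(2/r₁ − 1/a_t)] = 1915 m/s.
At r₂: circular v_c2 = √(μ/r₂) = 753.9 m/s; transfer-apolune v_a = √[μ(2/r₂ − 1/a_t)] = 475.5 m/s.
Δv₂ = v_c2 − v_a = 278.4 m/s.

Δv ≈ 278 m/s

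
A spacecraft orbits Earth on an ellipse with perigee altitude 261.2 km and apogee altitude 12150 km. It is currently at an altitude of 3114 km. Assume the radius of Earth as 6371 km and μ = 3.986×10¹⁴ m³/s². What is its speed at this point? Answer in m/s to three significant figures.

v ≈ 7240 m/s

r_p = 6371 + 261.2 = 6632.2 km = 6.6322×10⁶ m.
r_a = 6371 + 12150 = 18521 km = 1.8521×10⁷ m.
r = 6371 + 3114 = 9485.0 km = 9.485×10⁶ m.
Semi-major axis a = (r_p + r_a)/2 = 12577 km = 1.258×10⁷ m.
Vis-viva: v² = μ(2/r − 1/a) = 3.986×10¹⁴ × (2.109×10⁻⁷ − 7.951×10⁻⁸) = 5.235×10⁷ m²/s².
v = 7236 m/s.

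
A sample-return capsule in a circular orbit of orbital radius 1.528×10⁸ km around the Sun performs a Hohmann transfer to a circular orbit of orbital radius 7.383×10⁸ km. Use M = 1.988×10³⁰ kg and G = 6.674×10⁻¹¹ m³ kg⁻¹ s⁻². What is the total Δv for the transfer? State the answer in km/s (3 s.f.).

Δv_total ≈ 14.0 km/s

μ = GM = 6.674×10⁻¹¹ × 1.988×10³⁰ = 1.327×10²⁰ m³/s².
r₁ = 1.528×10⁸ km = 1.528×10¹¹ m.
r₂ = 7.383×10⁸ km = 7.383×10¹¹ m.
Transfer ellipse a_t = (r₁ + r₂)/2 = 4.456×10¹¹ m.
At r₁: circular v_c1 = √(μ/r₁) = 29470 m/s; transfer-perihelion v_p = √[μ(2/r₁ − 1/a_t)] = 37930 m/s.
Δv₁ = v_p − v_c1 = 8465 m/s.
At r₂: circular v_c2 = √(μ/r₂) = 13410 m/s; transfer-aphelion v_a = √[μ(2/r₂ − 1/a_t)] = 7851 m/s.
Δv₂ = v_c2 − v_a = 5555 m/s.
Total Δv = Δv₁ + Δv₂ = 14020 m/s = 14.02 km/s.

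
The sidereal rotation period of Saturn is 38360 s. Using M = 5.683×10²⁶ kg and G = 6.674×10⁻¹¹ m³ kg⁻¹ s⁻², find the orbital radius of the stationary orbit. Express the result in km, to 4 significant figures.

μ = GM = 6.674×10⁻¹¹ × 5.683×10²⁶ = 3.793×10¹⁶ m³/s².
A synchronous orbit has period T, so by Kepler's third law a = (μT²/4π²)^(1/3).
μT²/4π² = 3.793×10¹⁶ × (3.836×10⁴)² / 39.48 = 1.414×10²⁴ m³.
a = 1.122×10⁸ m = 1.1223×10⁵ km.

r_sync ≈ 1.122×10⁵ km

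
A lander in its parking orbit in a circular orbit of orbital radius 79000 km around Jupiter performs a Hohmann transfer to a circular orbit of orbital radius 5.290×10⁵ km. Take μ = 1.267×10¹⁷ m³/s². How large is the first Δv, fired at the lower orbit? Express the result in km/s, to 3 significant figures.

Δv ≈ 12.8 km/s

r₁ = 79000 km = 7.900×10⁷ m.
r₂ = 5.290×10⁵ km = 5.290×10⁸ m.
Transfer ellipse a_t = (r₁ + r₂)/2 = 3.040×10⁸ m.
At r₁: circular v_c1 = √(μ/r₁) = 40050 m/s; transfer-perijove v_p = √[μ(2/r₁ − 1/a_t)] = 52830 m/s.
Δv₁ = v_p − v_c1 = 12780 m/s.
= 12.78 km/s.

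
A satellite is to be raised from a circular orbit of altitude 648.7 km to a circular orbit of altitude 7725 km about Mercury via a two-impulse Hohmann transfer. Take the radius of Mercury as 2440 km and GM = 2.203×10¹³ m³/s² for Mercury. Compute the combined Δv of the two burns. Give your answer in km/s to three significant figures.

r₁ = 2440 + 648.7 = 3088.7 km = 3.0887×10⁶ m.
r₂ = 2440 + 7725 = 10165 km = 1.0165×10⁷ m.
Transfer ellipse a_t = (r₁ + r₂)/2 = 6.627×10⁶ m.
At r₁: circular v_c1 = √(μ/r₁) = 2671 m/s; transfer-periherm v_p = √[μ(2/r₁ − 1/a_t)] = 3308 m/s.
Δv₁ = v_p − v_c1 = 637.0 m/s.
At r₂: circular v_c2 = √(μ/r₂) = 1472 m/s; transfer-apoherm v_a = √[μ(2/r₂ − 1/a_t)] = 1005 m/s.
Δv₂ = v_c2 − v_a = 467.1 m/s.
Total Δv = Δv₁ + Δv₂ = 1104 m/s = 1.104 km/s.

Δv_total ≈ 1.10 km/s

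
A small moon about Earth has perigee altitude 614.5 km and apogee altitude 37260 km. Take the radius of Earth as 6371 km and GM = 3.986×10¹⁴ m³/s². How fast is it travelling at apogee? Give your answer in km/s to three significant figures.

v ≈ 1.59 km/s

r_p = 6371 + 614.5 = 6985.5 km = 6.9855×10⁶ m.
r_a = 6371 + 37260 = 43631 km = 4.3631×10⁷ m.
Semi-major axis a = (r_p + r_a)/2 = 25308 km = 2.531×10⁷ m.
Vis-viva: v² = μ(2/r − 1/a) = 3.986×10¹⁴ × (4.584×10⁻⁸ − 3.951×10⁻⁸) = 2.522×10⁶ m²/s².
v = 1588 m/s = 1.588 km/s.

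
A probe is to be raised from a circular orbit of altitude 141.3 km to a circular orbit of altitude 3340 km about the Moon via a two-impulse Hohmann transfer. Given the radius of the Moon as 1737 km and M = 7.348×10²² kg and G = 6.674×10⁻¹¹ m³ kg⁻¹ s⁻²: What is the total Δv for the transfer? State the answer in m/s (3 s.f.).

Δv_total ≈ 597 m/s

μ = GM = 6.674×10⁻¹¹ × 7.348×10²² = 4.904×10¹² m³/s².
r₁ = 1737 + 141.3 = 1878.3 km = 1.8783×10⁶ m.
r₂ = 1737 + 3340 = 5077.0 km = 5.0770×10⁶ m.
Transfer ellipse a_t = (r₁ + r₂)/2 = 3.478×10⁶ m.
At r₁: circular v_c1 = √(μ/r₁) = 1616 m/s; transfer-perilune v_p = √[μ(2/r₁ − 1/a_t)] = 1952 m/s.
Δv₁ = v_p − v_c1 = 336.5 m/s.
At r₂: circular v_c2 = √(μ/r₂) = 982.8 m/s; transfer-apolune v_a = √[μ(2/r₂ − 1/a_t)] = 722.3 m/s.
Δv₂ = v_c2 − v_a = 260.5 m/s.
Total Δv = Δv₁ + Δv₂ = 597.0 m/s.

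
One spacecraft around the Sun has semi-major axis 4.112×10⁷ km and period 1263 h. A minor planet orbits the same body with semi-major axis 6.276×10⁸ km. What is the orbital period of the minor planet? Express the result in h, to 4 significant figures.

T₂ ≈ 75310 h

Kepler's third law: T² ∝ a³, so T₂ = T₁ (a₂/a₁)^(3/2).
a₂/a₁ = 15.26, (a₂/a₁)^(3/2) = 59.63.
T₂ = 1263 × 59.63 = 75310 h.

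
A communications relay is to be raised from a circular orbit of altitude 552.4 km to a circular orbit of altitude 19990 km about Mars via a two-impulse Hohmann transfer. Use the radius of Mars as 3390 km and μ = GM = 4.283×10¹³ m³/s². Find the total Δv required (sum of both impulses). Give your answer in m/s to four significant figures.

Δv_total ≈ 1642 m/s

r₁ = 3390 + 552.4 = 3942.4 km = 3.9424×10⁶ m.
r₂ = 3390 + 19990 = 23380 km = 2.3380×10⁷ m.
Transfer ellipse a_t = (r₁ + r₂)/2 = 1.366×10⁷ m.
At r₁: circular v_c1 = √(μ/r₁) = 3296 m/s; transfer-periapsis v_p = √[μ(2/r₁ − 1/a_t)] = 4312 m/s.
Δv₁ = v_p − v_c1 = 1016 m/s.
At r₂: circular v_c2 = √(μ/r₂) = 1353 m/s; transfer-apoapsis v_a = √[μ(2/r₂ − 1/a_t)] = 727.1 m/s.
Δv₂ = v_c2 − v_a = 626.4 m/s.
Total Δv = Δv₁ + Δv₂ = 1642 m/s.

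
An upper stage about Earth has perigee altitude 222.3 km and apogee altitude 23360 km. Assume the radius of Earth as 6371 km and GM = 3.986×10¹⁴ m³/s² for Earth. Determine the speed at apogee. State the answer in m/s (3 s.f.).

r_p = 6371 + 222.3 = 6593.3 km = 6.5933×10⁶ m.
r_a = 6371 + 23360 = 29731 km = 2.9731×10⁷ m.
Semi-major axis a = (r_p + r_a)/2 = 18162 km = 1.816×10⁷ m.
Vis-viva: v² = μ(2/r − 1/a) = 3.986×10¹⁴ × (6.727×10⁻⁸ − 5.506×10⁻⁸) = 4.867×10⁶ m²/s².
v = 2206 m/s.

v ≈ 2210 m/s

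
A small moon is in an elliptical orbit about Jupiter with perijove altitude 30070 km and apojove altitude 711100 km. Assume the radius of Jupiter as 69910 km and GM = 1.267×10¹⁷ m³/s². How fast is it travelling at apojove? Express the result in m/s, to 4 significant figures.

v ≈ 6068 m/s

r_p = 69910 + 30070 = 99980 km = 9.9980×10⁷ m.
r_a = 69910 + 711100 = 781010 km = 7.8101×10⁸ m.
Semi-major axis a = (r_p + r_a)/2 = 4.4050×10⁵ km = 4.405×10⁸ m.
Vis-viva: v² = μ(2/r − 1/a) = 1.267×10¹⁷ × (2.561×10⁻⁹ − 2.270×10⁻⁹) = 3.682×10⁷ m²/s².
v = 6068 m/s.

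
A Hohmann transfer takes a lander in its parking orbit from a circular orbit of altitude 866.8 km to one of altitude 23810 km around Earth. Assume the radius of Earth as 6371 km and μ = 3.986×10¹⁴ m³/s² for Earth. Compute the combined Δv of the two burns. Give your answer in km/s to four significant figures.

r₁ = 6371 + 866.8 = 7237.8 km = 7.2378×10⁶ m.
r₂ = 6371 + 23810 = 30181 km = 3.0181×10⁷ m.
Transfer ellipse a_t = (r₁ + r₂)/2 = 1.871×10⁷ m.
At r₁: circular v_c1 = √(μ/r₁) = 7421 m/s; transfer-perigee v_p = √[μ(2/r₁ − 1/a_t)] = 9425 m/s.
Δv₁ = v_p − v_c1 = 2004 m/s.
At r₂: circular v_c2 = √(μ/r₂) = 3634 m/s; transfer-apogee v_a = √[μ(2/r₂ − 1/a_t)] = 2260 m/s.
Δv₂ = v_c2 − v_a = 1374 m/s.
Total Δv = Δv₁ + Δv₂ = 3378 m/s = 3.378 km/s.

Δv_total ≈ 3.378 km/s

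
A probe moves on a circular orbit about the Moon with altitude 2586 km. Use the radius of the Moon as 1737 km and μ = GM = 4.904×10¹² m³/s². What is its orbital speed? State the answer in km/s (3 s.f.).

r = 1737 + 2586 = 4323.0 km = 4.3230×10⁶ m.
For a circular orbit v = √(μ/r) = √(4.904×10¹² / 4.323×10⁶) = √(1.134×10⁶) = 1065 m/s.
That is 1.065 km/s.

v ≈ 1.07 km/s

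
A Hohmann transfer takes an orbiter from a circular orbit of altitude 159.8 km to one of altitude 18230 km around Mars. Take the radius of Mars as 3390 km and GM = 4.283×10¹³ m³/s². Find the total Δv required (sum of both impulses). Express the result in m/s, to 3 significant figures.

r₁ = 3390 + 159.8 = 3549.8 km = 3.5498×10⁶ m.
r₂ = 3390 + 18230 = 21620 km = 2.1620×10⁷ m.
Transfer ellipse a_t = (r₁ + r₂)/2 = 1.258×10⁷ m.
At r₁: circular v_c1 = √(μ/r₁) = 3474 m/s; transfer-periapsis v_p = √[μ(2/r₁ − 1/a_t)] = 4553 m/s.
Δv₁ = v_p − v_c1 = 1079 m/s.
At r₂: circular v_c2 = √(μ/r₂) = 1407 m/s; transfer-apoapsis v_a = √[μ(2/r₂ − 1/a_t)] = 747.5 m/s.
Δv₂ = v_c2 − v_a = 660.0 m/s.
Total Δv = Δv₁ + Δv₂ = 1739 m/s.

Δv_total ≈ 1740 m/s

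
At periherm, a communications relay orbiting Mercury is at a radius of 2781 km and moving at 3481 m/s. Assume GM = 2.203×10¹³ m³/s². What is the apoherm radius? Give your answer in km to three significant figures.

r_p = 2.781×10⁶ m.
Specific energy ε = v²/2 − μ/r = -1.863×10⁶ J/kg, so a = −μ/(2ε) = 5.913×10⁶ m.
The apsides satisfy r_p + r_a = 2a, so the apoherm radius is 2a − r_p = 9.044×10⁶ m = 9044.5 km.

apoherm radius ≈ 9040 km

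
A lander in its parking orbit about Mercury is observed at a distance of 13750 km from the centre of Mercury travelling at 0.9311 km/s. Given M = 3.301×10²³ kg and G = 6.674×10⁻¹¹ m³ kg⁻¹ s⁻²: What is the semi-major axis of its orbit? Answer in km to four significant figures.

a ≈ 9425 km

μ = GM = 6.674×10⁻¹¹ × 3.301×10²³ = 2.203×10¹³ m³/s².
r = 1.375×10⁷ m.
Specific orbital energy ε = v²/2 − μ/r = (931.1)²/2 − 2.203×10¹³/1.375×10⁷ = -1.169×10⁶ J/kg.
Since ε = −μ/(2a), a = −μ/(2ε) = 9.425×10⁶ m = 9424.8 km.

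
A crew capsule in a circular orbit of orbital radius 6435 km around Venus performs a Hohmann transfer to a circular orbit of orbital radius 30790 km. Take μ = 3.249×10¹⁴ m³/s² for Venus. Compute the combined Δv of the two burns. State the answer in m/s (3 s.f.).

r₁ = 6435 km = 6.435×10⁶ m.
r₂ = 30790 km = 3.079×10⁷ m.
Transfer ellipse a_t = (r₁ + r₂)/2 = 1.861×10⁷ m.
At r₁: circular v_c1 = √(μ/r₁) = 7106 m/s; transfer-periapsis v_p = √[μ(2/r₁ − 1/a_t)] = 9139 m/s.
Δv₁ = v_p − v_c1 = 2033 m/s.
At r₂: circular v_c2 = √(μ/r₂) = 3248 m/s; transfer-apoapsis v_a = √[μ(2/r₂ − 1/a_t)] = 1910 m/s.
Δv₂ = v_c2 − v_a = 1338 m/s.
Total Δv = Δv₁ + Δv₂ = 3372 m/s.

Δv_total ≈ 3370 m/s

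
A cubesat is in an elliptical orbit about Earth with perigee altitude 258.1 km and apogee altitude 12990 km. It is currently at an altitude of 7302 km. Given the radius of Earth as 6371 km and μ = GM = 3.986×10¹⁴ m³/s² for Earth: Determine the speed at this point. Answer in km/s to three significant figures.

v ≈ 5.26 km/s

r_p = 6371 + 258.1 = 6629.1 km = 6.6291×10⁶ m.
r_a = 6371 + 12990 = 19361 km = 1.9361×10⁷ m.
r = 6371 + 7302 = 13673 km = 1.367×10⁷ m.
Semi-major axis a = (r_p + r_a)/2 = 12995 km = 1.300×10⁷ m.
Vis-viva: v² = μ(2/r − 1/a) = 3.986×10¹⁴ × (1.463×10⁻⁷ − 7.695×10⁻⁸) = 2.763×10⁷ m²/s².
v = 5257 m/s = 5.257 km/s.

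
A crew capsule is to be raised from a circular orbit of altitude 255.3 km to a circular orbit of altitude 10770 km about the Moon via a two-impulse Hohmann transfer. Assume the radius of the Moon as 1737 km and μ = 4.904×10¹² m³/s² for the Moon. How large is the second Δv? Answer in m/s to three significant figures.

r₁ = 1737 + 255.3 = 1992.3 km = 1.9923×10⁶ m.
r₂ = 1737 + 10770 = 12507 km = 1.2507×10⁷ m.
Transfer ellipse a_t = (r₁ + r₂)/2 = 7.250×10⁶ m.
At r₁: circular v_c1 = √(μ/r₁) = 1569 m/s; transfer-perilune v_p = √[μ(2/r₁ − 1/a_t)] = 2061 m/s.
At r₂: circular v_c2 = √(μ/r₂) = 626.2 m/s; transfer-apolune v_a = √[μ(2/r₂ − 1/a_t)] = 328.3 m/s.
Δv₂ = v_c2 − v_a = 297.9 m/s.

Δv ≈ 298 m/s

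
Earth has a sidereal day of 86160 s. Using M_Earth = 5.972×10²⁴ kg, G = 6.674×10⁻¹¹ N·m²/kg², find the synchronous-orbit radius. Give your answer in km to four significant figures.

μ = GM = 6.674×10⁻¹¹ × 5.972×10²⁴ = 3.986×10¹⁴ m³/s².
A synchronous orbit has period T, so by Kepler's third law a = (μT²/4π²)^(1/3).
μT²/4π² = 3.986×10¹⁴ × (8.616×10⁴)² / 39.48 = 7.495×10²² m³.
a = 4.216×10⁷ m = 42162 km.

r_sync ≈ 42160 km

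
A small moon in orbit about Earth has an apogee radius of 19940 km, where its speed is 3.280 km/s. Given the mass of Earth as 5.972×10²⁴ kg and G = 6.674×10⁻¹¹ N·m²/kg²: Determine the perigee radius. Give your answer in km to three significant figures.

μ = GM = 6.674×10⁻¹¹ × 5.972×10²⁴ = 3.986×10¹⁴ m³/s².
r_a = 1.994×10⁷ m.
Specific energy ε = v²/2 − μ/r = -1.461×10⁷ J/kg, so a = −μ/(2ε) = 1.364×10⁷ m.
The apsides satisfy r_p + r_a = 2a, so the perigee radius is 2a − r_a = 7.342×10⁶ m = 7342.0 km.

perigee radius ≈ 7340 km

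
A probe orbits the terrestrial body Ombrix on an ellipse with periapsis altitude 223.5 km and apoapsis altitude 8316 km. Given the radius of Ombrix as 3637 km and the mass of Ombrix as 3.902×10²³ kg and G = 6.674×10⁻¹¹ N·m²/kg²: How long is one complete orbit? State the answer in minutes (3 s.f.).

μ = GM = 6.674×10⁻¹¹ × 3.902×10²³ = 2.604×10¹³ m³/s².
r_p = 3637 + 223.5 = 3860.5 km = 3.8605×10⁶ m.
r_a = 3637 + 8316 = 11953 km = 1.1953×10⁷ m.
Semi-major axis a = (r_p + r_a)/2 = (3860.5 + 11953)/2 = 7906.8 km = 7.907×10⁶ m.
By Kepler's third law T = 2π√(a³/μ) = 2π × 4.357×10³ = 2.737×10⁴ s.
= 456.2 minutes.

T ≈ 456 minutes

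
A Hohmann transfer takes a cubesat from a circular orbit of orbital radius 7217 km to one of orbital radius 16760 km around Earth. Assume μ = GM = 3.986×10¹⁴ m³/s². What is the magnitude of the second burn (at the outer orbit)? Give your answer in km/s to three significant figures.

r₁ = 7217 km = 7.217×10⁶ m.
r₂ = 16760 km = 1.676×10⁷ m.
Transfer ellipse a_t = (r₁ + r₂)/2 = 1.199×10⁷ m.
At r₁: circular v_c1 = √(μ/r₁) = 7432 m/s; transfer-perigee v_p = √[μ(2/r₁ − 1/a_t)] = 8787 m/s.
At r₂: circular v_c2 = √(μ/r₂) = 4877 m/s; transfer-apogee v_a = √[μ(2/r₂ − 1/a_t)] = 3784 m/s.
Δv₂ = v_c2 − v_a = 1093 m/s.
= 1.093 km/s.

Δv ≈ 1.09 km/s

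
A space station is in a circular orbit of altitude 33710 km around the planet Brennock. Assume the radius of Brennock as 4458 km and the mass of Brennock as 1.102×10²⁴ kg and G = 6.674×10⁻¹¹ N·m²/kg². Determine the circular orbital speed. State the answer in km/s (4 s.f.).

μ = GM = 6.674×10⁻¹¹ × 1.102×10²⁴ = 7.355×10¹³ m³/s².
r = 4458 + 33710 = 38168 km = 3.8168×10⁷ m.
For a circular orbit v = √(μ/r) = √(7.355×10¹³ / 3.817×10⁷) = √(1.927×10⁶) = 1388 m/s.
That is 1.388 km/s.

v ≈ 1.388 km/s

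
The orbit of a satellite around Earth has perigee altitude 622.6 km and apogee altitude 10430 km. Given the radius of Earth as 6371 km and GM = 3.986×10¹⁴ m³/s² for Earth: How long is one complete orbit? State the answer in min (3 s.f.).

r_p = 6371 + 622.6 = 6993.6 km = 6.9936×10⁶ m.
r_a = 6371 + 10430 = 16801 km = 1.6801×10⁷ m.
Semi-major axis a = (r_p + r_a)/2 = (6993.6 + 16801)/2 = 11897 km = 1.190×10⁷ m.
By Kepler's third law T = 2π√(a³/μ) = 2π × 2.055×10³ = 1.291×10⁴ s.
= 215.2 min.

T ≈ 215 min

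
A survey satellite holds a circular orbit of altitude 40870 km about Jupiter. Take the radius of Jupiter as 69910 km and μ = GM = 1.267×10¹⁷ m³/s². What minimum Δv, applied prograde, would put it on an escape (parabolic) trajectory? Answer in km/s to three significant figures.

Δv ≈ 14.0 km/s

r = 69910 + 40870 = 110780 km = 1.1078×10⁸ m.
Circular speed v_c = √(μ/r) = 33820 m/s.
Escape speed v_esc = √(2μ/r) = √2 × v_c = 47830 m/s.
Δv = v_esc − v_c = 14010 m/s = 14.01 km/s.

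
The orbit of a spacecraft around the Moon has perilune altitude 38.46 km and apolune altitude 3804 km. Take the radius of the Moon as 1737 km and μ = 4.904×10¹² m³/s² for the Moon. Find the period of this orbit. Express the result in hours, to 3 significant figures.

T ≈ 5.51 hours

r_p = 1737 + 38.46 = 1775.5 km = 1.7755×10⁶ m.
r_a = 1737 + 3804 = 5541.0 km = 5.5410×10⁶ m.
Semi-major axis a = (r_p + r_a)/2 = (1775.5 + 5541.0)/2 = 3658.2 km = 3.658×10⁶ m.
By Kepler's third law T = 2π√(a³/μ) = 2π × 3.160×10³ = 1.985×10⁴ s.
= 5.515 hours.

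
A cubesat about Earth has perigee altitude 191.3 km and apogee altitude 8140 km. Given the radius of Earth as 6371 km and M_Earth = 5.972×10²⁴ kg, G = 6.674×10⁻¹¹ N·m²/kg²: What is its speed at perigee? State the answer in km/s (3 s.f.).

μ = GM = 6.674×10⁻¹¹ × 5.972×10²⁴ = 3.986×10¹⁴ m³/s².
r_p = 6371 + 191.3 = 6562.3 km = 6.5623×10⁶ m.
r_a = 6371 + 8140 = 14511 km = 1.4511×10⁷ m.
Semi-major axis a = (r_p + r_a)/2 = 10537 km = 1.054×10⁷ m.
Vis-viva: v² = μ(2/r − 1/a) = 3.986×10¹⁴ × (3.048×10⁻⁷ − 9.491×10⁻⁸) = 8.365×10⁷ m²/s².
v = 9146 m/s = 9.146 km/s.

v ≈ 9.15 km/s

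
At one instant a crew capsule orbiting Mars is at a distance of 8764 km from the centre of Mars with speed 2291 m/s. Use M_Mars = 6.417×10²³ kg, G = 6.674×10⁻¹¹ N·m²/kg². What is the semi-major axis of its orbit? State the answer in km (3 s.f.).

a ≈ 9470 km

μ = GM = 6.674×10⁻¹¹ × 6.417×10²³ = 4.283×10¹³ m³/s².
r = 8.764×10⁶ m.
Specific orbital energy ε = v²/2 − μ/r = (2291)²/2 − 4.283×10¹³/8.764×10⁶ = -2.262×10⁶ J/kg.
Since ε = −μ/(2a), a = −μ/(2ε) = 9.465×10⁶ m = 9465.1 km.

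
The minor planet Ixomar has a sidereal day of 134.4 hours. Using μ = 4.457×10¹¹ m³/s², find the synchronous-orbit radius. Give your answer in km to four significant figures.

T = 134.4 hours = 4.838×10⁵ s.
A synchronous orbit has period T, so by Kepler's third law a = (μT²/4π²)^(1/3).
μT²/4π² = 4.457×10¹¹ × (4.838×10⁵)² / 39.48 = 2.643×10²¹ m³.
a = 1.383×10⁷ m = 13826 km.

r_sync ≈ 13830 km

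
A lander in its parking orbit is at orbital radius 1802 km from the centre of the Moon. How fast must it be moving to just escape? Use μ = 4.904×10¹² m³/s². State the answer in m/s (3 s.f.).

r = 1802 km = 1.802×10⁶ m.
Escape speed v_esc = √(2μ/r) = √(2 × 4.904×10¹² / 1.802×10⁶) = √(5.443×10⁶) = 2333 m/s.

v_esc ≈ 2330 m/s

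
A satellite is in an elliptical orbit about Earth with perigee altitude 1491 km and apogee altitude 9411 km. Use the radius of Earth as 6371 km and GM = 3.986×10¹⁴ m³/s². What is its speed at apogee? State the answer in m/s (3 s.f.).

v ≈ 4100 m/s

r_p = 6371 + 1491 = 7862.0 km = 7.8620×10⁶ m.
r_a = 6371 + 9411 = 15782 km = 1.5782×10⁷ m.
Semi-major axis a = (r_p + r_a)/2 = 11822 km = 1.182×10⁷ m.
Vis-viva: v² = μ(2/r − 1/a) = 3.986×10¹⁴ × (1.267×10⁻⁷ − 8.459×10⁻⁸) = 1.680×10⁷ m²/s².
v = 4098 m/s.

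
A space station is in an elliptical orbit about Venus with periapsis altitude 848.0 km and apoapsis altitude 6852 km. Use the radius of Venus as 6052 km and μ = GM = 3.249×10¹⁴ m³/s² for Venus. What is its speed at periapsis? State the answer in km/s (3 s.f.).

v ≈ 7.83 km/s

r_p = 6052 + 848.0 = 6900.0 km = 6.9000×10⁶ m.
r_a = 6052 + 6852 = 12904 km = 1.2904×10⁷ m.
Semi-major axis a = (r_p + r_a)/2 = 9902.0 km = 9.902×10⁶ m.
Vis-viva: v² = μ(2/r − 1/a) = 3.249×10¹⁴ × (2.899×10⁻⁷ − 1.010×10⁻⁷) = 6.136×10⁷ m²/s².
v = 7833 m/s = 7.833 km/s.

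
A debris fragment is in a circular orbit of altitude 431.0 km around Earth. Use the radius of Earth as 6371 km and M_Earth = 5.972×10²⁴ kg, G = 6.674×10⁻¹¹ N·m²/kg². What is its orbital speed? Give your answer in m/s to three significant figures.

μ = GM = 6.674×10⁻¹¹ × 5.972×10²⁴ = 3.986×10¹⁴ m³/s².
r = 6371 + 431.0 = 6802.0 km = 6.8020×10⁶ m.
For a circular orbit v = √(μ/r) = √(3.986×10¹⁴ / 6.802×10⁶) = √(5.860×10⁷) = 7655 m/s.

v ≈ 7650 m/s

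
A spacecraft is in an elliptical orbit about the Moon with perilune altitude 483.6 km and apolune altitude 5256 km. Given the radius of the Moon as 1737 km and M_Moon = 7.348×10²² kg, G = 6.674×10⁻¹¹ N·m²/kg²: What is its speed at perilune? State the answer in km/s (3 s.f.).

v ≈ 1.83 km/s

μ = GM = 6.674×10⁻¹¹ × 7.348×10²² = 4.904×10¹² m³/s².
r_p = 1737 + 483.6 = 2220.6 km = 2.2206×10⁶ m.
r_a = 1737 + 5256 = 6993.0 km = 6.9930×10⁶ m.
Semi-major axis a = (r_p + r_a)/2 = 4606.8 km = 4.607×10⁶ m.
Vis-viva: v² = μ(2/r − 1/a) = 4.904×10¹² × (9.007×10⁻⁷ − 2.171×10⁻⁷) = 3.352×10⁶ m²/s².
v = 1831 m/s = 1.831 km/s.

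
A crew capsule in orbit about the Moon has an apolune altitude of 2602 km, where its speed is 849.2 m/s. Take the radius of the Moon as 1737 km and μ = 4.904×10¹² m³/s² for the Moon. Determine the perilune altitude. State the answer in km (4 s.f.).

r_a = 1737 + 2602 = 4339.0 km = 4.339×10⁶ m.
Specific energy ε = v²/2 − μ/r = -7.696×10⁵ J/kg, so a = −μ/(2ε) = 3.186×10⁶ m.
The apsides satisfy r_p + r_a = 2a, so the perilune radius is 2a − r_a = 2.033×10⁶ m = 2032.8 km.
Perilune altitude = 2032.8 − 1737 = 295.78 km.

perilune altitude ≈ 295.8 km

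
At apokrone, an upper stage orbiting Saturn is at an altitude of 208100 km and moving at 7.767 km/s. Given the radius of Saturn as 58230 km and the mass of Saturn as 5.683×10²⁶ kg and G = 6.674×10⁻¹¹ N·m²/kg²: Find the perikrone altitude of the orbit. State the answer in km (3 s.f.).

perikrone altitude ≈ 13300 km

μ = GM = 6.674×10⁻¹¹ × 5.683×10²⁶ = 3.793×10¹⁶ m³/s².
r_a = 58230 + 208100 = 2.6633×10⁵ km = 2.663×10⁸ m.
Specific energy ε = v²/2 − μ/r = -1.122×10⁸ J/kg, so a = −μ/(2ε) = 1.689×10⁸ m.
The apsides satisfy r_p + r_a = 2a, so the perikrone radius is 2a − r_a = 7.157×10⁷ m = 71568 km.
Perikrone altitude = 71568 − 58230 = 13338 km.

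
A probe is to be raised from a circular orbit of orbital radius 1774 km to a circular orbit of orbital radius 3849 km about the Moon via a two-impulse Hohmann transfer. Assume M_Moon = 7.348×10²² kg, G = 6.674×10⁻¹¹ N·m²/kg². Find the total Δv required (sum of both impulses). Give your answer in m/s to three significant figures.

μ = GM = 6.674×10⁻¹¹ × 7.348×10²² = 4.904×10¹² m³/s².
r₁ = 1774 km = 1.774×10⁶ m.
r₂ = 3849 km = 3.849×10⁶ m.
Transfer ellipse a_t = (r₁ + r₂)/2 = 2.812×10⁶ m.
At r₁: circular v_c1 = √(μ/r₁) = 1663 m/s; transfer-perilune v_p = √[μ(2/r₁ − 1/a_t)] = 1945 m/s.
Δv₁ = v_p − v_c1 = 282.7 m/s.
At r₂: circular v_c2 = √(μ/r₂) = 1129 m/s; transfer-apolune v_a = √[μ(2/r₂ − 1/a_t)] = 896.6 m/s.
Δv₂ = v_c2 − v_a = 232.1 m/s.
Total Δv = Δv₁ + Δv₂ = 514.9 m/s.

Δv_total ≈ 515 m/s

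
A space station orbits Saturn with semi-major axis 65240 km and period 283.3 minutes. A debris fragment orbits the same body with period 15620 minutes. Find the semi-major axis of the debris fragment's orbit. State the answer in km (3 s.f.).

Kepler's third law: a³ ∝ T², so a₂ = a₁ (T₂/T₁)^(2/3).
T₂/T₁ = 55.14, (T₂/T₁)^(2/3) = 14.49.
a₂ = 65240 × 14.49 = 9.451×10⁵ km.

a₂ ≈ 9.45×10⁵ km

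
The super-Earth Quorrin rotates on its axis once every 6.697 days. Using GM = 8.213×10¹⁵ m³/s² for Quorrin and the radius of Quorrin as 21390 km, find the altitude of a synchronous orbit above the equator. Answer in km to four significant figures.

h_sync ≈ 3.901×10⁵ km

T = 6.697 days = 5.786×10⁵ s.
A synchronous orbit has period T, so by Kepler's third law a = (μT²/4π²)^(1/3).
μT²/4π² = 8.213×10¹⁵ × (5.786×10⁵)² / 39.48 = 6.965×10²⁵ m³.
a = 4.114×10⁸ m = 4.1144×10⁵ km.
Altitude h = a − R = 4.1144×10⁵ − 21390 = 3.9005×10⁵ km.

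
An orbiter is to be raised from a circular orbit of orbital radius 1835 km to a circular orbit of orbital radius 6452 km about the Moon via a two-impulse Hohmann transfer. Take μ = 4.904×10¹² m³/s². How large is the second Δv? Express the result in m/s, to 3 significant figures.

r₁ = 1835 km = 1.835×10⁶ m.
r₂ = 6452 km = 6.452×10⁶ m.
Transfer ellipse a_t = (r₁ + r₂)/2 = 4.144×10⁶ m.
At r₁: circular v_c1 = √(μ/r₁) = 1635 m/s; transfer-perilune v_p = √[μ(2/r₁ − 1/a_t)] = 2040 m/s.
At r₂: circular v_c2 = √(μ/r₂) = 871.8 m/s; transfer-apolune v_a = √[μ(2/r₂ − 1/a_t)] = 580.2 m/s.
Δv₂ = v_c2 − v_a = 291.6 m/s.

Δv ≈ 292 m/s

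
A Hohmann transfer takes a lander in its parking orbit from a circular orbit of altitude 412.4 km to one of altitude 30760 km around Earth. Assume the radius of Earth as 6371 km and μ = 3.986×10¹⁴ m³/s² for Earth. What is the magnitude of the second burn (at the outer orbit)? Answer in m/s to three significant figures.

r₁ = 6371 + 412.4 = 6783.4 km = 6.7834×10⁶ m.
r₂ = 6371 + 30760 = 37131 km = 3.7131×10⁷ m.
Transfer ellipse a_t = (r₁ + r₂)/2 = 2.196×10⁷ m.
At r₁: circular v_c1 = √(μ/r₁) = 7666 m/s; transfer-perigee v_p = √[μ(2/r₁ − 1/a_t)] = 9968 m/s.
At r₂: circular v_c2 = √(μ/r₂) = 3276 m/s; transfer-apogee v_a = √[μ(2/r₂ − 1/a_t)] = 1821 m/s.
Δv₂ = v_c2 − v_a = 1455 m/s.

Δv ≈ 1460 m/s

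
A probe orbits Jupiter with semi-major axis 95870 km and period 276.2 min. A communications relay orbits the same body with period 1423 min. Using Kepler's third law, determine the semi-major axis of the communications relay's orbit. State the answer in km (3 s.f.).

a₂ ≈ 2.86×10⁵ km

Kepler's third law: a³ ∝ T², so a₂ = a₁ (T₂/T₁)^(2/3).
T₂/T₁ = 5.152, (T₂/T₁)^(2/3) = 2.983.
a₂ = 95870 × 2.983 = 2.860×10⁵ km.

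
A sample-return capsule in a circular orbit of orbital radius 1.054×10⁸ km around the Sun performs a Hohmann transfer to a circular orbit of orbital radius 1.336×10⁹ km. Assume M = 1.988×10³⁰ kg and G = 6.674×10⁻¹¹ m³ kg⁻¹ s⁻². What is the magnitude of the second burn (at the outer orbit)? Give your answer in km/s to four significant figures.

Δv ≈ 6.154 km/s

μ = GM = 6.674×10⁻¹¹ × 1.988×10³⁰ = 1.327×10²⁰ m³/s².
r₁ = 1.054×10⁸ km = 1.054×10¹¹ m.
r₂ = 1.336×10⁹ km = 1.336×10¹² m.
Transfer ellipse a_t = (r₁ + r₂)/2 = 7.207×10¹¹ m.
At r₁: circular v_c1 = √(μ/r₁) = 35480 m/s; transfer-perihelion v_p = √[μ(2/r₁ − 1/a_t)] = 48310 m/s.
At r₂: circular v_c2 = √(μ/r₂) = 9965 m/s; transfer-aphelion v_a = √[μ(2/r₂ − 1/a_t)] = 3811 m/s.
Δv₂ = v_c2 − v_a = 6154 m/s.
= 6.154 km/s.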